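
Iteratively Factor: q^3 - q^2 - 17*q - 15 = (q - 5)*(q^2 + 4*q + 3) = (q - 5)*(q + 1)*(q + 3)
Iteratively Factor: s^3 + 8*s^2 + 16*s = (s + 4)*(s^2 + 4*s) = (s + 4)^2*(s)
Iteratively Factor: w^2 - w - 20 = (w - 5)*(w + 4)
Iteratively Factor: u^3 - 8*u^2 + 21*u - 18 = (u - 3)*(u^2 - 5*u + 6) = (u - 3)^2*(u - 2)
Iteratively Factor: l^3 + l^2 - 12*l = (l + 4)*(l^2 - 3*l) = l*(l + 4)*(l - 3)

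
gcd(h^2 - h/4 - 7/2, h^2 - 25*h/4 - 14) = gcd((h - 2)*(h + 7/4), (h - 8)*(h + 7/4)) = h + 7/4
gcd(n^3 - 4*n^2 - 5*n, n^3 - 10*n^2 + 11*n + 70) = n - 5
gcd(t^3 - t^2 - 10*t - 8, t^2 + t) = t + 1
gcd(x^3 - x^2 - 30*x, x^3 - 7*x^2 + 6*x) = x^2 - 6*x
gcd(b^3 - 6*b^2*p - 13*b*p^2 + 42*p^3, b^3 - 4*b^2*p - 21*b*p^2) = -b^2 + 4*b*p + 21*p^2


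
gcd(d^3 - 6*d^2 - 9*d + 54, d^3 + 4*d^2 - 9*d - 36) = d^2 - 9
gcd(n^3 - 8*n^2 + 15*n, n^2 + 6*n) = n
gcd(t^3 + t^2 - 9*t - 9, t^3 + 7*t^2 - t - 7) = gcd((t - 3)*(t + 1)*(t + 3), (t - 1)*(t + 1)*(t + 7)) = t + 1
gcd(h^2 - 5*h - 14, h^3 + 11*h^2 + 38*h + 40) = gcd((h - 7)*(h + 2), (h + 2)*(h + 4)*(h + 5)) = h + 2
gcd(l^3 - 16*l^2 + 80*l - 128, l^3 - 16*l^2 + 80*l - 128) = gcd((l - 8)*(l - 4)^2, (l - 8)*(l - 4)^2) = l^3 - 16*l^2 + 80*l - 128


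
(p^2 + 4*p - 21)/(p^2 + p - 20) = (p^2 + 4*p - 21)/(p^2 + p - 20)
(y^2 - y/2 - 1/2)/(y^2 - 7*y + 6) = (y + 1/2)/(y - 6)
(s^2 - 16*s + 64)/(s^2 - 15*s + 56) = (s - 8)/(s - 7)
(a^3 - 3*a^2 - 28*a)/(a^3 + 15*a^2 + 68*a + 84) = a*(a^2 - 3*a - 28)/(a^3 + 15*a^2 + 68*a + 84)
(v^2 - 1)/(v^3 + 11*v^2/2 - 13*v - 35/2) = 2*(v - 1)/(2*v^2 + 9*v - 35)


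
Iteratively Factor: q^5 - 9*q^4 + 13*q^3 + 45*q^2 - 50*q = (q - 1)*(q^4 - 8*q^3 + 5*q^2 + 50*q) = (q - 1)*(q + 2)*(q^3 - 10*q^2 + 25*q) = (q - 5)*(q - 1)*(q + 2)*(q^2 - 5*q) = (q - 5)^2*(q - 1)*(q + 2)*(q)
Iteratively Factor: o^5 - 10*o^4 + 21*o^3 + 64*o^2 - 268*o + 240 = (o - 2)*(o^4 - 8*o^3 + 5*o^2 + 74*o - 120) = (o - 5)*(o - 2)*(o^3 - 3*o^2 - 10*o + 24) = (o - 5)*(o - 2)*(o + 3)*(o^2 - 6*o + 8) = (o - 5)*(o - 4)*(o - 2)*(o + 3)*(o - 2)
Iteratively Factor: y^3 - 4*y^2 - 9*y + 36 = (y - 4)*(y^2 - 9) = (y - 4)*(y + 3)*(y - 3)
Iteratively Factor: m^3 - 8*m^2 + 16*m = (m)*(m^2 - 8*m + 16) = m*(m - 4)*(m - 4)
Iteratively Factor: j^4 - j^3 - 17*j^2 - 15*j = (j)*(j^3 - j^2 - 17*j - 15) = j*(j + 3)*(j^2 - 4*j - 5) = j*(j - 5)*(j + 3)*(j + 1)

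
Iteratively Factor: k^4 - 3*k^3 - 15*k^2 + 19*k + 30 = (k - 5)*(k^3 + 2*k^2 - 5*k - 6) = (k - 5)*(k + 1)*(k^2 + k - 6) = (k - 5)*(k + 1)*(k + 3)*(k - 2)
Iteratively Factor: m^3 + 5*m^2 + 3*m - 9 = (m + 3)*(m^2 + 2*m - 3) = (m - 1)*(m + 3)*(m + 3)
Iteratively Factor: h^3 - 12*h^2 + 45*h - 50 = (h - 5)*(h^2 - 7*h + 10) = (h - 5)*(h - 2)*(h - 5)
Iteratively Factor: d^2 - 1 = (d - 1)*(d + 1)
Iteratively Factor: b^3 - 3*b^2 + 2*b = (b - 2)*(b^2 - b) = b*(b - 2)*(b - 1)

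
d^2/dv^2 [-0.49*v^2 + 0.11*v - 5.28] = -0.980000000000000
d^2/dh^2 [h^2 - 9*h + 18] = 2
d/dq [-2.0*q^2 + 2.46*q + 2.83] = 2.46 - 4.0*q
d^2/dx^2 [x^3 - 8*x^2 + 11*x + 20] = 6*x - 16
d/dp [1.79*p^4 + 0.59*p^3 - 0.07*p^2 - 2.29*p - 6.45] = 7.16*p^3 + 1.77*p^2 - 0.14*p - 2.29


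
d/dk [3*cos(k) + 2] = -3*sin(k)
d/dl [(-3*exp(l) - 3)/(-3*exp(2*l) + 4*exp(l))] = 3*(-3*exp(2*l) - 6*exp(l) + 4)*exp(-l)/(9*exp(2*l) - 24*exp(l) + 16)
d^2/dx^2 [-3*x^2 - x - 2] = -6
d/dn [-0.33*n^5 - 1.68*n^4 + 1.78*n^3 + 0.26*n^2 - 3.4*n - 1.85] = -1.65*n^4 - 6.72*n^3 + 5.34*n^2 + 0.52*n - 3.4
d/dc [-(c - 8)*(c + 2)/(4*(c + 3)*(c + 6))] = (-15*c^2 - 68*c - 36)/(4*(c^4 + 18*c^3 + 117*c^2 + 324*c + 324))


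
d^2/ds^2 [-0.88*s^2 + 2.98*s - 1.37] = -1.76000000000000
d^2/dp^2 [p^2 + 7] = 2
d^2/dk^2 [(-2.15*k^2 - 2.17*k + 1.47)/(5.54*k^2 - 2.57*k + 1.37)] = (-194.424084*k^3 + 368.608332*k^2 - 26.7582*k - 26.246982)/(170.031464*k^6 - 236.632236*k^5 + 235.915914*k^4 - 134.009309*k^3 + 58.340217*k^2 - 14.470899*k + 2.571353)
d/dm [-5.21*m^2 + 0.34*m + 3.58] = 0.34 - 10.42*m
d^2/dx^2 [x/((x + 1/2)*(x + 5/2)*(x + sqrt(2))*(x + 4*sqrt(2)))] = 8*(96*x^7 + 384*x^6 + 640*sqrt(2)*x^6 + 2160*sqrt(2)*x^5 + 3276*x^5 + 4080*sqrt(2)*x^4 + 7380*x^4 + 2220*sqrt(2)*x^3 + 4817*x^3 - 4800*sqrt(2)*x^2 - 2880*x^2 - 7200*sqrt(2)*x - 4440*x - 3840 - 1000*sqrt(2))/(64*x^12 + 576*x^11 + 960*sqrt(2)*x^11 + 8640*sqrt(2)*x^10 + 13104*x^10 + 60880*sqrt(2)*x^9 + 103392*x^9 + 433980*x^8 + 329760*sqrt(2)*x^8 + 1353924*x^7 + 1062660*sqrt(2)*x^7 + 2118780*sqrt(2)*x^6 + 3200389*x^6 + 3096555*sqrt(2)*x^5 + 4861368*x^5 + 4453686*x^4 + 3482280*sqrt(2)*x^4 + 2874816*x^3 + 2422850*sqrt(2)*x^3 + 864000*sqrt(2)*x^2 + 1433520*x^2 + 120000*sqrt(2)*x + 460800*x + 64000)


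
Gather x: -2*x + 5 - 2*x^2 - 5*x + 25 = -2*x^2 - 7*x + 30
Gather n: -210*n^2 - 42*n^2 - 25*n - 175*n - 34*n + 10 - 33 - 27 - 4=-252*n^2 - 234*n - 54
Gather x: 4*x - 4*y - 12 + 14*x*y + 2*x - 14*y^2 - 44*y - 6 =x*(14*y + 6) - 14*y^2 - 48*y - 18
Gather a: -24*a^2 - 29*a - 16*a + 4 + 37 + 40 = -24*a^2 - 45*a + 81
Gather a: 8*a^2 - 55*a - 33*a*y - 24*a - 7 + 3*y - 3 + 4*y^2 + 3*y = 8*a^2 + a*(-33*y - 79) + 4*y^2 + 6*y - 10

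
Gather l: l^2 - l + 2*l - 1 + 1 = l^2 + l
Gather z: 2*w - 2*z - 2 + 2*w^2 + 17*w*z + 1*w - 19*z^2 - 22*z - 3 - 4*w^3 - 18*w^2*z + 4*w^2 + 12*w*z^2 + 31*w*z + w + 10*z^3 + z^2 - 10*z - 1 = -4*w^3 + 6*w^2 + 4*w + 10*z^3 + z^2*(12*w - 18) + z*(-18*w^2 + 48*w - 34) - 6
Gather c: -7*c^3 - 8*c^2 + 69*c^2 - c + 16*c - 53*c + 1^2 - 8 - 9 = -7*c^3 + 61*c^2 - 38*c - 16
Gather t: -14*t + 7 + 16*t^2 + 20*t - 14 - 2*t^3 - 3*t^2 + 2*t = -2*t^3 + 13*t^2 + 8*t - 7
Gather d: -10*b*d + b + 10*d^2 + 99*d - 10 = b + 10*d^2 + d*(99 - 10*b) - 10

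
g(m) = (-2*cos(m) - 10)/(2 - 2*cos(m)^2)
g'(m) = 2*sin(m)/(2 - 2*cos(m)^2) - 4*(-2*cos(m) - 10)*sin(m)*cos(m)/(2 - 2*cos(m)^2)^2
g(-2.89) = -65.05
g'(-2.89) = 502.14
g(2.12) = -6.16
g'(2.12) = -6.36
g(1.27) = -5.81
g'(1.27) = 4.65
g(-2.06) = -5.81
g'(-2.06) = 5.06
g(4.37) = -5.26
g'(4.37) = 2.69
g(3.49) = -34.83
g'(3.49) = 188.88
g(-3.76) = -12.45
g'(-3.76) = -33.28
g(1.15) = -6.49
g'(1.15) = 6.91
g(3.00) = -201.36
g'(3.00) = -2818.06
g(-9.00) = -24.07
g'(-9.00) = 104.02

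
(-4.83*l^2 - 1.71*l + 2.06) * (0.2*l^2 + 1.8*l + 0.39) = -0.966*l^4 - 9.036*l^3 - 4.5497*l^2 + 3.0411*l + 0.8034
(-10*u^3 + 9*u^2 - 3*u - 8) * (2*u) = -20*u^4 + 18*u^3 - 6*u^2 - 16*u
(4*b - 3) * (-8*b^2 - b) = -32*b^3 + 20*b^2 + 3*b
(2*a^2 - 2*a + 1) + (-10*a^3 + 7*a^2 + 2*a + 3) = -10*a^3 + 9*a^2 + 4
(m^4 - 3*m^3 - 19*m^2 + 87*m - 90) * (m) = m^5 - 3*m^4 - 19*m^3 + 87*m^2 - 90*m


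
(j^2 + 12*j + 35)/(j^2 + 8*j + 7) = (j + 5)/(j + 1)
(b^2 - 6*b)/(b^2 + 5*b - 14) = b*(b - 6)/(b^2 + 5*b - 14)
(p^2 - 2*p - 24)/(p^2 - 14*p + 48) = (p + 4)/(p - 8)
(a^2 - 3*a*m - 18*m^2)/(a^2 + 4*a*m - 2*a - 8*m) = (a^2 - 3*a*m - 18*m^2)/(a^2 + 4*a*m - 2*a - 8*m)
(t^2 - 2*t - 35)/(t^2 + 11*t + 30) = (t - 7)/(t + 6)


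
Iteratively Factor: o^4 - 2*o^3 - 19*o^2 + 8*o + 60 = (o + 3)*(o^3 - 5*o^2 - 4*o + 20) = (o - 5)*(o + 3)*(o^2 - 4) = (o - 5)*(o + 2)*(o + 3)*(o - 2)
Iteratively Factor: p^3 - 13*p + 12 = (p - 3)*(p^2 + 3*p - 4) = (p - 3)*(p + 4)*(p - 1)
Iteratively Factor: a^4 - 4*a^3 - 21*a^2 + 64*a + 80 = (a - 5)*(a^3 + a^2 - 16*a - 16) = (a - 5)*(a + 1)*(a^2 - 16) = (a - 5)*(a + 1)*(a + 4)*(a - 4)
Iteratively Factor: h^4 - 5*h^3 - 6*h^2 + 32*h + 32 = (h + 1)*(h^3 - 6*h^2 + 32) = (h - 4)*(h + 1)*(h^2 - 2*h - 8) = (h - 4)^2*(h + 1)*(h + 2)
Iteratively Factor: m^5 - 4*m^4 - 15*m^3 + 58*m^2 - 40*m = (m - 2)*(m^4 - 2*m^3 - 19*m^2 + 20*m) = m*(m - 2)*(m^3 - 2*m^2 - 19*m + 20) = m*(m - 5)*(m - 2)*(m^2 + 3*m - 4) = m*(m - 5)*(m - 2)*(m - 1)*(m + 4)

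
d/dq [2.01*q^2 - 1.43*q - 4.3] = 4.02*q - 1.43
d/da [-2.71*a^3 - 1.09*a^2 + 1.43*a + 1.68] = -8.13*a^2 - 2.18*a + 1.43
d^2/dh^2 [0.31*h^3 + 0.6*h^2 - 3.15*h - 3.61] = 1.86*h + 1.2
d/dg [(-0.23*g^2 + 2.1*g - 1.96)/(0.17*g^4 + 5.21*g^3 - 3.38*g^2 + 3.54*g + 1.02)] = (0.0782*g^5 + 0.1273*g^4 - 20.5492*g^3 + 36.9186*g^2 - 13.7188*g + 9.0804)/(0.0289*g^8 + 1.7714*g^7 + 25.9949*g^6 - 34.016*g^5 + 48.658*g^4 - 13.302*g^3 + 5.6364*g^2 + 7.2216*g + 1.0404)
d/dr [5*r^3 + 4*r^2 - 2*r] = 15*r^2 + 8*r - 2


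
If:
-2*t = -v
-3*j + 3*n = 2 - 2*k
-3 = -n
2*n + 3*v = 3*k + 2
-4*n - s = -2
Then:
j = 2*v/3 + 29/9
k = v + 4/3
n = 3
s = -10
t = v/2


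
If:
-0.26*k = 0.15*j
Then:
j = -1.73333333333333*k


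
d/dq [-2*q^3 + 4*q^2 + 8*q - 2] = -6*q^2 + 8*q + 8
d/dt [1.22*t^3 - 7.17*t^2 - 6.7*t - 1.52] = 3.66*t^2 - 14.34*t - 6.7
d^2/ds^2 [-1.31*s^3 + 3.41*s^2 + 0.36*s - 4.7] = 6.82 - 7.86*s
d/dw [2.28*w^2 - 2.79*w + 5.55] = 4.56*w - 2.79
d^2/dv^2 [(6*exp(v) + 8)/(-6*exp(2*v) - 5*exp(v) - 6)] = (-216*exp(4*v) - 972*exp(3*v) + 576*exp(2*v) + 1132*exp(v) + 24)*exp(v)/(216*exp(6*v) + 540*exp(5*v) + 1098*exp(4*v) + 1205*exp(3*v) + 1098*exp(2*v) + 540*exp(v) + 216)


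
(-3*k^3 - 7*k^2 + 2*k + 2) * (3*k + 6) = -9*k^4 - 39*k^3 - 36*k^2 + 18*k + 12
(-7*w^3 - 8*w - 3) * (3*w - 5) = -21*w^4 + 35*w^3 - 24*w^2 + 31*w + 15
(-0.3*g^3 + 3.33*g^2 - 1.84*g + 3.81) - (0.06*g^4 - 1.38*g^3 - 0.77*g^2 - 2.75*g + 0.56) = -0.06*g^4 + 1.08*g^3 + 4.1*g^2 + 0.91*g + 3.25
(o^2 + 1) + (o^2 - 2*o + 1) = 2*o^2 - 2*o + 2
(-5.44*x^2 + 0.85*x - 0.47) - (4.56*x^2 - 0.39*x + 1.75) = -10.0*x^2 + 1.24*x - 2.22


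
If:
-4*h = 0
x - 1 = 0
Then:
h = 0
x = 1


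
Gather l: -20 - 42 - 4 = -66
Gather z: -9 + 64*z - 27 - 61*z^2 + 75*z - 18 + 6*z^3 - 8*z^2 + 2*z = 6*z^3 - 69*z^2 + 141*z - 54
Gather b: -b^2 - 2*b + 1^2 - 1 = -b^2 - 2*b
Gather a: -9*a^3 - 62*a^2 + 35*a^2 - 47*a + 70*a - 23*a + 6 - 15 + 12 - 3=-9*a^3 - 27*a^2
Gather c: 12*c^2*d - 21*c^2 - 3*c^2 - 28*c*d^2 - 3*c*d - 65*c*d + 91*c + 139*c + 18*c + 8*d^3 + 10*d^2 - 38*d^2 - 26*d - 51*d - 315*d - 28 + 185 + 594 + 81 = c^2*(12*d - 24) + c*(-28*d^2 - 68*d + 248) + 8*d^3 - 28*d^2 - 392*d + 832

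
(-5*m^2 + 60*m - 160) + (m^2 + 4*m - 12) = -4*m^2 + 64*m - 172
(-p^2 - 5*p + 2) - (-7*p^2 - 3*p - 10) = 6*p^2 - 2*p + 12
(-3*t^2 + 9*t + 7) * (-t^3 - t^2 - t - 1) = 3*t^5 - 6*t^4 - 13*t^3 - 13*t^2 - 16*t - 7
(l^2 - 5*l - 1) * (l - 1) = l^3 - 6*l^2 + 4*l + 1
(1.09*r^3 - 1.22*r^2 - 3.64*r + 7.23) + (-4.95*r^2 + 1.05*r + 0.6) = 1.09*r^3 - 6.17*r^2 - 2.59*r + 7.83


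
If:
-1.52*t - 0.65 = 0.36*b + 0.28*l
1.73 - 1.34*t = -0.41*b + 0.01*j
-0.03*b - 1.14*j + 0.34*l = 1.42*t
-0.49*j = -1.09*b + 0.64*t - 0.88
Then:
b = -1.46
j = -2.57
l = -5.14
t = 0.86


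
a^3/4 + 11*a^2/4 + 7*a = a*(a/4 + 1)*(a + 7)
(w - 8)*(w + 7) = w^2 - w - 56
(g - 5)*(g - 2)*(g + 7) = g^3 - 39*g + 70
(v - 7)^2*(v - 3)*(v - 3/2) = v^4 - 37*v^3/2 + 233*v^2/2 - 567*v/2 + 441/2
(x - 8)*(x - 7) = x^2 - 15*x + 56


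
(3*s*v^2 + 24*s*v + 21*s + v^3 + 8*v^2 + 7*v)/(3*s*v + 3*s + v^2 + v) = v + 7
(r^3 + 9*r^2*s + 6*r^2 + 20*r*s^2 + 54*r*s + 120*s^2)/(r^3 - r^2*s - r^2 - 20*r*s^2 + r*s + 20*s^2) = (r^2 + 5*r*s + 6*r + 30*s)/(r^2 - 5*r*s - r + 5*s)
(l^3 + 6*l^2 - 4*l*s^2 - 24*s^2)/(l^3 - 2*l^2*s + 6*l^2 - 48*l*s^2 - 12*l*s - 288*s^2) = (-l^2 + 4*s^2)/(-l^2 + 2*l*s + 48*s^2)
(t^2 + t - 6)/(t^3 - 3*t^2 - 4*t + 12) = (t + 3)/(t^2 - t - 6)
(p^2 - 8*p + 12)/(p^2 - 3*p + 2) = (p - 6)/(p - 1)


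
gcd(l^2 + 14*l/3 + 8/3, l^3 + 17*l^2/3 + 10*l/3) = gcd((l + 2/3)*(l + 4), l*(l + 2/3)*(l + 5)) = l + 2/3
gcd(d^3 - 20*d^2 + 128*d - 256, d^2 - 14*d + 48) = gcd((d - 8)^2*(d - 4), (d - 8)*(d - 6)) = d - 8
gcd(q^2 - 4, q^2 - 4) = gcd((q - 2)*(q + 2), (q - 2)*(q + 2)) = q^2 - 4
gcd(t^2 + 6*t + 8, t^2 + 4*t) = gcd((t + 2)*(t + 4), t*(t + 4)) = t + 4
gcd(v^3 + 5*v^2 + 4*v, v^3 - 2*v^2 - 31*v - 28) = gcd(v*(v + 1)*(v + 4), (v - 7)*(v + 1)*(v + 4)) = v^2 + 5*v + 4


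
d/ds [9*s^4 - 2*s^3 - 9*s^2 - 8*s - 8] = 36*s^3 - 6*s^2 - 18*s - 8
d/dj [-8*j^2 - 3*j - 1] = -16*j - 3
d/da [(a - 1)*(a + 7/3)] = 2*a + 4/3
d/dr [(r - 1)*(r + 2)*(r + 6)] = 3*r^2 + 14*r + 4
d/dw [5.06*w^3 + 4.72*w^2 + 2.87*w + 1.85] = 15.18*w^2 + 9.44*w + 2.87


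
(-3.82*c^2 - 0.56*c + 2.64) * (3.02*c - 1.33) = -11.5364*c^3 + 3.3894*c^2 + 8.7176*c - 3.5112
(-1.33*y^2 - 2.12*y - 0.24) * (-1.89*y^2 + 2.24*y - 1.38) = 2.5137*y^4 + 1.0276*y^3 - 2.4598*y^2 + 2.388*y + 0.3312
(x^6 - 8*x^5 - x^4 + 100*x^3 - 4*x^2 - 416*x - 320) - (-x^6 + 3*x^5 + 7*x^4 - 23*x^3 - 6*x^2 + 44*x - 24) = 2*x^6 - 11*x^5 - 8*x^4 + 123*x^3 + 2*x^2 - 460*x - 296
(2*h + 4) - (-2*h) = 4*h + 4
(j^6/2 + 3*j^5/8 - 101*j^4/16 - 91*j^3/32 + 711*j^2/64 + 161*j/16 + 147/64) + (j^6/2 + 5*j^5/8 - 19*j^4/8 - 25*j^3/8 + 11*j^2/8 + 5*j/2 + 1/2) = j^6 + j^5 - 139*j^4/16 - 191*j^3/32 + 799*j^2/64 + 201*j/16 + 179/64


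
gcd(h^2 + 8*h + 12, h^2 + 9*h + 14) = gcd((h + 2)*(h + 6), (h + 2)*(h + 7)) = h + 2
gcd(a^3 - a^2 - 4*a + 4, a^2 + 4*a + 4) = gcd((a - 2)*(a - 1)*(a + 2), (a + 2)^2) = a + 2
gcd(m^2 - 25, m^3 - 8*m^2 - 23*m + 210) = m + 5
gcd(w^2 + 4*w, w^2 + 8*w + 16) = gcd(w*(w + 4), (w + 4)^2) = w + 4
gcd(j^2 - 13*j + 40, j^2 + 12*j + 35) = 1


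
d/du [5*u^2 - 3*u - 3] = 10*u - 3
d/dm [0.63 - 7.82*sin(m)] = -7.82*cos(m)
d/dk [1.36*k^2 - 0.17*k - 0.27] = 2.72*k - 0.17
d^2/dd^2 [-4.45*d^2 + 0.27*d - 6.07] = -8.90000000000000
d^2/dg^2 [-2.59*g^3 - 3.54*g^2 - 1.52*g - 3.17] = -15.54*g - 7.08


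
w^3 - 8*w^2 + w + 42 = (w - 7)*(w - 3)*(w + 2)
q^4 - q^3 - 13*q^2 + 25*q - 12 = (q - 3)*(q - 1)^2*(q + 4)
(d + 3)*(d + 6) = d^2 + 9*d + 18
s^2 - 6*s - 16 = (s - 8)*(s + 2)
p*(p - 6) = p^2 - 6*p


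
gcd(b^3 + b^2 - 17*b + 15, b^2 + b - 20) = b + 5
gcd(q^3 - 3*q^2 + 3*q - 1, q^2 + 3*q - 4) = q - 1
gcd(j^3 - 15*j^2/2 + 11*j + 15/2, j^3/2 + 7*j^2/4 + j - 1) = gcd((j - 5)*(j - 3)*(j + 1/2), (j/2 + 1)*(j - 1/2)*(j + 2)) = 1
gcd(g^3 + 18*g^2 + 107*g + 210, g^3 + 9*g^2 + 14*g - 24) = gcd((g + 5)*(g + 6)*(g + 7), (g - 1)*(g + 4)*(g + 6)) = g + 6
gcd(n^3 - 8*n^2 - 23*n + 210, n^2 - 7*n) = n - 7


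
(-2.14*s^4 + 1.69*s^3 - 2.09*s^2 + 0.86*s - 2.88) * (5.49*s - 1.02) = -11.7486*s^5 + 11.4609*s^4 - 13.1979*s^3 + 6.8532*s^2 - 16.6884*s + 2.9376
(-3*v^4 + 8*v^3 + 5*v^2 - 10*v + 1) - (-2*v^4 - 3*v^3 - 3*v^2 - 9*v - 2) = -v^4 + 11*v^3 + 8*v^2 - v + 3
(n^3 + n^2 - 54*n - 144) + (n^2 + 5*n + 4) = n^3 + 2*n^2 - 49*n - 140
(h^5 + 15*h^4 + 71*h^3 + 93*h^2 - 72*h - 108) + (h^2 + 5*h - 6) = h^5 + 15*h^4 + 71*h^3 + 94*h^2 - 67*h - 114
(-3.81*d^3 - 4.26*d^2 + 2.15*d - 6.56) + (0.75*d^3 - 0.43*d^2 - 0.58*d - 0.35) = -3.06*d^3 - 4.69*d^2 + 1.57*d - 6.91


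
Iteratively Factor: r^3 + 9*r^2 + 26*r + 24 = (r + 2)*(r^2 + 7*r + 12) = (r + 2)*(r + 4)*(r + 3)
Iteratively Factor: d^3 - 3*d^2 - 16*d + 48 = (d - 4)*(d^2 + d - 12) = (d - 4)*(d + 4)*(d - 3)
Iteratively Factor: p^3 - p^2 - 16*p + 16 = (p - 4)*(p^2 + 3*p - 4) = (p - 4)*(p - 1)*(p + 4)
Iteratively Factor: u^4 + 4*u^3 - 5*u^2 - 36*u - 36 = (u + 2)*(u^3 + 2*u^2 - 9*u - 18) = (u - 3)*(u + 2)*(u^2 + 5*u + 6) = (u - 3)*(u + 2)^2*(u + 3)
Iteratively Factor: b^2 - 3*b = (b - 3)*(b)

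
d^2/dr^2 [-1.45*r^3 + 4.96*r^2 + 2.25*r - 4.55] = 9.92 - 8.7*r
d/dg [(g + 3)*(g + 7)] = 2*g + 10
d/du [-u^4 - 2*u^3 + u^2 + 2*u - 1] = -4*u^3 - 6*u^2 + 2*u + 2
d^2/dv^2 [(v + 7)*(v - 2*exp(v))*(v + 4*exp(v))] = 2*v^2*exp(v) - 32*v*exp(2*v) + 22*v*exp(v) + 6*v - 256*exp(2*v) + 32*exp(v) + 14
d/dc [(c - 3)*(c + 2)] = 2*c - 1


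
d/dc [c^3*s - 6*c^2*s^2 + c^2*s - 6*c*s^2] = s*(3*c^2 - 12*c*s + 2*c - 6*s)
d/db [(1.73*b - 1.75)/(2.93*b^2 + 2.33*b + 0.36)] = (-5.0689*b^2 + 10.255*b + 4.7003)/(8.5849*b^4 + 13.6538*b^3 + 7.5385*b^2 + 1.6776*b + 0.1296)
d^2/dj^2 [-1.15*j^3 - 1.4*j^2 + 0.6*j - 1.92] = -6.9*j - 2.8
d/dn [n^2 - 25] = 2*n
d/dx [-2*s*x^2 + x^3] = x*(-4*s + 3*x)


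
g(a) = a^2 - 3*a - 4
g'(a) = 2*a - 3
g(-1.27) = 1.42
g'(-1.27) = -5.54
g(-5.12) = 37.57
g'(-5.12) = -13.24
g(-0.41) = -2.60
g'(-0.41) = -3.82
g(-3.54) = 19.15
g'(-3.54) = -10.08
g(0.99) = -5.99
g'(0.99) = -1.02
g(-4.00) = 24.00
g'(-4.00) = -11.00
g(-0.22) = -3.29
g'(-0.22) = -3.44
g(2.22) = -5.73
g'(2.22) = 1.44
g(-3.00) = 14.00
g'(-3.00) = -9.00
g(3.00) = -4.00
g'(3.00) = 3.00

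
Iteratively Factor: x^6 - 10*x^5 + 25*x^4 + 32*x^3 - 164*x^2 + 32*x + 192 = (x - 4)*(x^5 - 6*x^4 + x^3 + 36*x^2 - 20*x - 48) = (x - 4)*(x - 2)*(x^4 - 4*x^3 - 7*x^2 + 22*x + 24) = (x - 4)^2*(x - 2)*(x^3 - 7*x - 6) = (x - 4)^2*(x - 2)*(x + 2)*(x^2 - 2*x - 3) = (x - 4)^2*(x - 3)*(x - 2)*(x + 2)*(x + 1)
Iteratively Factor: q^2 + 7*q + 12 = (q + 3)*(q + 4)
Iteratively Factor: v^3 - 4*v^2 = (v)*(v^2 - 4*v) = v^2*(v - 4)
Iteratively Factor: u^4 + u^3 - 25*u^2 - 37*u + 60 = (u - 5)*(u^3 + 6*u^2 + 5*u - 12) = (u - 5)*(u + 3)*(u^2 + 3*u - 4) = (u - 5)*(u + 3)*(u + 4)*(u - 1)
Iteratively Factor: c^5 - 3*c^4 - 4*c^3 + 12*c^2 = (c - 3)*(c^4 - 4*c^2) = c*(c - 3)*(c^3 - 4*c) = c*(c - 3)*(c + 2)*(c^2 - 2*c) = c*(c - 3)*(c - 2)*(c + 2)*(c)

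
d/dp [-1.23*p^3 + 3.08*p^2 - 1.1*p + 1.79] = -3.69*p^2 + 6.16*p - 1.1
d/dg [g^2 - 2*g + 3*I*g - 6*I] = 2*g - 2 + 3*I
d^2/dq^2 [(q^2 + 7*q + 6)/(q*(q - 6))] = 2*(13*q^3 + 18*q^2 - 108*q + 216)/(q^3*(q^3 - 18*q^2 + 108*q - 216))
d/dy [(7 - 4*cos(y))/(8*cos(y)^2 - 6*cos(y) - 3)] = 2*(-16*cos(y)^2 + 56*cos(y) - 27)*sin(y)/(8*sin(y)^2 + 6*cos(y) - 5)^2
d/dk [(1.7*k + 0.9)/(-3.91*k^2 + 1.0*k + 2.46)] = (6.647*k^2 + 7.038*k + 3.282)/(15.2881*k^4 - 7.82*k^3 - 18.2372*k^2 + 4.92*k + 6.0516)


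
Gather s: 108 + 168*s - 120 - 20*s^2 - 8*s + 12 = -20*s^2 + 160*s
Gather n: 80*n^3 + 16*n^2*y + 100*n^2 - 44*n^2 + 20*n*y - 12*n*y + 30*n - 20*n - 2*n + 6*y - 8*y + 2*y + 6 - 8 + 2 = 80*n^3 + n^2*(16*y + 56) + n*(8*y + 8)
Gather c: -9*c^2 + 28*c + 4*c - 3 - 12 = -9*c^2 + 32*c - 15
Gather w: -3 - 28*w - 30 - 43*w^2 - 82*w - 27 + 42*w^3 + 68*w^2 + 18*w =42*w^3 + 25*w^2 - 92*w - 60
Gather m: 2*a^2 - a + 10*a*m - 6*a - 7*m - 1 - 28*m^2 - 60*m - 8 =2*a^2 - 7*a - 28*m^2 + m*(10*a - 67) - 9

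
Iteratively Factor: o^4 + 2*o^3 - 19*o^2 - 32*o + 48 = (o + 3)*(o^3 - o^2 - 16*o + 16) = (o - 1)*(o + 3)*(o^2 - 16) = (o - 4)*(o - 1)*(o + 3)*(o + 4)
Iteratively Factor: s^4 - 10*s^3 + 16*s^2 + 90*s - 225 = (s + 3)*(s^3 - 13*s^2 + 55*s - 75) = (s - 5)*(s + 3)*(s^2 - 8*s + 15) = (s - 5)*(s - 3)*(s + 3)*(s - 5)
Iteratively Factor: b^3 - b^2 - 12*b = (b - 4)*(b^2 + 3*b) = (b - 4)*(b + 3)*(b)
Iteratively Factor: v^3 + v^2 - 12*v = (v)*(v^2 + v - 12) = v*(v + 4)*(v - 3)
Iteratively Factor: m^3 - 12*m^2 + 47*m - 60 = (m - 3)*(m^2 - 9*m + 20) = (m - 5)*(m - 3)*(m - 4)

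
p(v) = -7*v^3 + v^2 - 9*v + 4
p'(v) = -21*v^2 + 2*v - 9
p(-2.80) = 190.70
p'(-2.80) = -179.24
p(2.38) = -106.12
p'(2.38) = -123.19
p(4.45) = -633.10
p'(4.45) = -415.95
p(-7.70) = 3328.32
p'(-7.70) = -1269.49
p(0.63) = -3.02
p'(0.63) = -16.07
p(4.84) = -809.79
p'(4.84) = -491.26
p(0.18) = 2.37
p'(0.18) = -9.32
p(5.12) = -955.39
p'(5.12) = -549.26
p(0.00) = 4.00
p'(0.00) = -9.00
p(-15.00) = 23989.00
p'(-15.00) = -4764.00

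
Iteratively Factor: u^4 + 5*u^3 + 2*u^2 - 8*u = (u - 1)*(u^3 + 6*u^2 + 8*u) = (u - 1)*(u + 4)*(u^2 + 2*u) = u*(u - 1)*(u + 4)*(u + 2)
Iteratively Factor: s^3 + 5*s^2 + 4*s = (s + 1)*(s^2 + 4*s) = s*(s + 1)*(s + 4)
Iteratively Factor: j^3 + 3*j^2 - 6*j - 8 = (j + 1)*(j^2 + 2*j - 8) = (j - 2)*(j + 1)*(j + 4)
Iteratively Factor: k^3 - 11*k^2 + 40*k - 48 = (k - 4)*(k^2 - 7*k + 12) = (k - 4)^2*(k - 3)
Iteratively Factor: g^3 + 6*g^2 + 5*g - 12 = (g + 4)*(g^2 + 2*g - 3) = (g + 3)*(g + 4)*(g - 1)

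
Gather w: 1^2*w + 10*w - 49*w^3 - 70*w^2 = -49*w^3 - 70*w^2 + 11*w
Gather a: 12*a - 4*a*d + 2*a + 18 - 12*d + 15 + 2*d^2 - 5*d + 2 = a*(14 - 4*d) + 2*d^2 - 17*d + 35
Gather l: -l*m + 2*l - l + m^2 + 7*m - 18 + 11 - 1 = l*(1 - m) + m^2 + 7*m - 8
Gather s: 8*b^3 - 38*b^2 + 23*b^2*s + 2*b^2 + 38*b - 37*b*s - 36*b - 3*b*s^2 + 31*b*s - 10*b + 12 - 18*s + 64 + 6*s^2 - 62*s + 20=8*b^3 - 36*b^2 - 8*b + s^2*(6 - 3*b) + s*(23*b^2 - 6*b - 80) + 96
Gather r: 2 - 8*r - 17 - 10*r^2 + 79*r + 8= -10*r^2 + 71*r - 7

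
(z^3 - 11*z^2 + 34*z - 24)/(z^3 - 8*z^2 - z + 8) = (z^2 - 10*z + 24)/(z^2 - 7*z - 8)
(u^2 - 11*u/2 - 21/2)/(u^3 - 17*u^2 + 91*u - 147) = (u + 3/2)/(u^2 - 10*u + 21)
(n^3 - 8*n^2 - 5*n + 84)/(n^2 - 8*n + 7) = (n^2 - n - 12)/(n - 1)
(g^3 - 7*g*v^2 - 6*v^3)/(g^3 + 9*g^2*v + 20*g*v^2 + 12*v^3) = (g - 3*v)/(g + 6*v)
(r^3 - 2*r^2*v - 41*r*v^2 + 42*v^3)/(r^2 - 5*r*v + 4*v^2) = (r^2 - r*v - 42*v^2)/(r - 4*v)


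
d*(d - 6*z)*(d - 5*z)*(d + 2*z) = d^4 - 9*d^3*z + 8*d^2*z^2 + 60*d*z^3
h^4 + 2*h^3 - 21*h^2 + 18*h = h*(h - 3)*(h - 1)*(h + 6)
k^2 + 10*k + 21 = (k + 3)*(k + 7)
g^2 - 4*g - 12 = (g - 6)*(g + 2)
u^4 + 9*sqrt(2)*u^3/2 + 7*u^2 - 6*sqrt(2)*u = u*(u - sqrt(2)/2)*(u + 2*sqrt(2))*(u + 3*sqrt(2))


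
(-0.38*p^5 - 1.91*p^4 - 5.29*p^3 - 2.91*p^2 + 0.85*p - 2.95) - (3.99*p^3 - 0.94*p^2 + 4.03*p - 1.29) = -0.38*p^5 - 1.91*p^4 - 9.28*p^3 - 1.97*p^2 - 3.18*p - 1.66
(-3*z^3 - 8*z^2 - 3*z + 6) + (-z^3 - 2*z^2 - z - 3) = -4*z^3 - 10*z^2 - 4*z + 3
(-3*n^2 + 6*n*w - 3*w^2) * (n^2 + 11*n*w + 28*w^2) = -3*n^4 - 27*n^3*w - 21*n^2*w^2 + 135*n*w^3 - 84*w^4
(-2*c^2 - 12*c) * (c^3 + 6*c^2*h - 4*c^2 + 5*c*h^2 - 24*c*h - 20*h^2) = -2*c^5 - 12*c^4*h - 4*c^4 - 10*c^3*h^2 - 24*c^3*h + 48*c^3 - 20*c^2*h^2 + 288*c^2*h + 240*c*h^2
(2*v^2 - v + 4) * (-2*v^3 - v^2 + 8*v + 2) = -4*v^5 + 9*v^3 - 8*v^2 + 30*v + 8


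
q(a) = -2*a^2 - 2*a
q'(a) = -4*a - 2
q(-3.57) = -18.35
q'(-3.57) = 12.28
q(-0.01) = 0.02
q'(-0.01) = -1.96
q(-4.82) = -36.82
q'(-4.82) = 17.28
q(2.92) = -22.89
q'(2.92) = -13.68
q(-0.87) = 0.23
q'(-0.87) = 1.48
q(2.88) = -22.35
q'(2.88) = -13.52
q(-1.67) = -2.24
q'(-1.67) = 4.68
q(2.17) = -13.76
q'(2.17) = -10.68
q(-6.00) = -60.00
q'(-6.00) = 22.00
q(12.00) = -312.00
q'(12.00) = -50.00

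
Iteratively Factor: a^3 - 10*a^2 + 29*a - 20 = (a - 1)*(a^2 - 9*a + 20) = (a - 4)*(a - 1)*(a - 5)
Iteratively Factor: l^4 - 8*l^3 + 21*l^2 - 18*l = (l)*(l^3 - 8*l^2 + 21*l - 18) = l*(l - 3)*(l^2 - 5*l + 6) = l*(l - 3)^2*(l - 2)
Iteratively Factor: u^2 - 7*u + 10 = (u - 5)*(u - 2)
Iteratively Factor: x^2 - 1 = (x + 1)*(x - 1)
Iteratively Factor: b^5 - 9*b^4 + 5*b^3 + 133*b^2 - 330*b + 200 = (b - 1)*(b^4 - 8*b^3 - 3*b^2 + 130*b - 200) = (b - 5)*(b - 1)*(b^3 - 3*b^2 - 18*b + 40) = (b - 5)^2*(b - 1)*(b^2 + 2*b - 8) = (b - 5)^2*(b - 1)*(b + 4)*(b - 2)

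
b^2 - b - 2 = (b - 2)*(b + 1)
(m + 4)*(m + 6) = m^2 + 10*m + 24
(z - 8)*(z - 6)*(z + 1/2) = z^3 - 27*z^2/2 + 41*z + 24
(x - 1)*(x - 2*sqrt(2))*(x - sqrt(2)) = x^3 - 3*sqrt(2)*x^2 - x^2 + 4*x + 3*sqrt(2)*x - 4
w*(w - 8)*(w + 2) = w^3 - 6*w^2 - 16*w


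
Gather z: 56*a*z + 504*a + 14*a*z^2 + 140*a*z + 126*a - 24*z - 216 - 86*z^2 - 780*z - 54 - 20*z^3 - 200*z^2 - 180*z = 630*a - 20*z^3 + z^2*(14*a - 286) + z*(196*a - 984) - 270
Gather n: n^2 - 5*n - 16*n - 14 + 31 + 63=n^2 - 21*n + 80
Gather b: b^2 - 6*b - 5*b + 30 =b^2 - 11*b + 30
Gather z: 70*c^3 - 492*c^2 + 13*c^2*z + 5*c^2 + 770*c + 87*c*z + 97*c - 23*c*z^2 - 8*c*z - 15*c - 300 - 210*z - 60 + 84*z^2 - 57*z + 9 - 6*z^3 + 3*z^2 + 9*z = 70*c^3 - 487*c^2 + 852*c - 6*z^3 + z^2*(87 - 23*c) + z*(13*c^2 + 79*c - 258) - 351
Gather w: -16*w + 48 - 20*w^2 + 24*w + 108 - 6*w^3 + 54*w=-6*w^3 - 20*w^2 + 62*w + 156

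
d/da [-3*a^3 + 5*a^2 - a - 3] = -9*a^2 + 10*a - 1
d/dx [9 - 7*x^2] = -14*x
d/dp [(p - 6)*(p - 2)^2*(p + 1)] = 4*p^3 - 27*p^2 + 36*p + 4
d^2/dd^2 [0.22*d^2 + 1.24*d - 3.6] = 0.440000000000000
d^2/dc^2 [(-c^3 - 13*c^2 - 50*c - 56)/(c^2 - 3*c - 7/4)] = 168*(-76*c^3 - 192*c^2 + 177*c - 289)/(64*c^6 - 576*c^5 + 1392*c^4 + 288*c^3 - 2436*c^2 - 1764*c - 343)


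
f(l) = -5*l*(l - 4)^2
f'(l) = -5*l*(2*l - 8) - 5*(l - 4)^2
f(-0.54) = 55.65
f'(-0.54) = -127.57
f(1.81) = -43.40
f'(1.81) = 15.66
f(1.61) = -45.98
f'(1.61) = 9.92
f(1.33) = -47.41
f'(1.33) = -0.13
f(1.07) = -45.93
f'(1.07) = -11.57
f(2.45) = -29.43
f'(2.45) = 25.96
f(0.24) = -16.97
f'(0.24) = -61.66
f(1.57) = -46.35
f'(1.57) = 8.63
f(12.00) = -3840.00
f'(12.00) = -1280.00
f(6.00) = -120.00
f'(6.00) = -140.00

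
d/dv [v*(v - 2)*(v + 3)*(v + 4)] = 4*v^3 + 15*v^2 - 4*v - 24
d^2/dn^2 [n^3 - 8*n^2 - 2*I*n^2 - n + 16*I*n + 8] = 6*n - 16 - 4*I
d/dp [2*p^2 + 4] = 4*p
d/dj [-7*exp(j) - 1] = -7*exp(j)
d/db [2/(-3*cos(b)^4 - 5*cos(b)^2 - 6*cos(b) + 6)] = 4*(-6*cos(b)^3 - 5*cos(b) - 3)*sin(b)/(3*cos(b)^4 + 5*cos(b)^2 + 6*cos(b) - 6)^2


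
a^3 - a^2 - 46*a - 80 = (a - 8)*(a + 2)*(a + 5)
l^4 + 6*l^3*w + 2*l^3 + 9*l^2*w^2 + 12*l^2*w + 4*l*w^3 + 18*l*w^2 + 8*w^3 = (l + 2)*(l + w)^2*(l + 4*w)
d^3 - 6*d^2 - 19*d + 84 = (d - 7)*(d - 3)*(d + 4)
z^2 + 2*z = z*(z + 2)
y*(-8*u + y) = -8*u*y + y^2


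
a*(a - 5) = a^2 - 5*a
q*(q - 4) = q^2 - 4*q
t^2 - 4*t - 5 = (t - 5)*(t + 1)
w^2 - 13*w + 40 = (w - 8)*(w - 5)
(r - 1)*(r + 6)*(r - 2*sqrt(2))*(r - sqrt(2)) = r^4 - 3*sqrt(2)*r^3 + 5*r^3 - 15*sqrt(2)*r^2 - 2*r^2 + 20*r + 18*sqrt(2)*r - 24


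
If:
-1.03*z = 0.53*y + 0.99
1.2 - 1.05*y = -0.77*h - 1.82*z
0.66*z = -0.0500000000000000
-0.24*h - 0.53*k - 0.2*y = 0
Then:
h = -3.73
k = 2.34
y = -1.72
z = -0.08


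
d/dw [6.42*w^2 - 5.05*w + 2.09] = 12.84*w - 5.05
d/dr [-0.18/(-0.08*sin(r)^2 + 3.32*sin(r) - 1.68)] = (0.5976 - 0.0288*sin(r))*cos(r)/(0.08*sin(r)^2 - 3.32*sin(r) + 1.68)^2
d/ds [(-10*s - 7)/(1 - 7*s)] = -59/(7*s - 1)^2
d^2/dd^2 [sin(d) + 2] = -sin(d)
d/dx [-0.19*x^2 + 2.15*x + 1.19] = 2.15 - 0.38*x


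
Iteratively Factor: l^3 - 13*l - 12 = (l - 4)*(l^2 + 4*l + 3) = (l - 4)*(l + 1)*(l + 3)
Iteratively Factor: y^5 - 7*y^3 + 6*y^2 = (y + 3)*(y^4 - 3*y^3 + 2*y^2) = y*(y + 3)*(y^3 - 3*y^2 + 2*y) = y^2*(y + 3)*(y^2 - 3*y + 2) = y^2*(y - 2)*(y + 3)*(y - 1)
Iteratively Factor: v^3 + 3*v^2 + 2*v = (v + 1)*(v^2 + 2*v) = v*(v + 1)*(v + 2)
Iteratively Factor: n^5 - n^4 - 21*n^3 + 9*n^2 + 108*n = (n)*(n^4 - n^3 - 21*n^2 + 9*n + 108) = n*(n - 4)*(n^3 + 3*n^2 - 9*n - 27) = n*(n - 4)*(n + 3)*(n^2 - 9) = n*(n - 4)*(n + 3)^2*(n - 3)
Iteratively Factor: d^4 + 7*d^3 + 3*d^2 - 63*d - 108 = (d - 3)*(d^3 + 10*d^2 + 33*d + 36) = (d - 3)*(d + 4)*(d^2 + 6*d + 9) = (d - 3)*(d + 3)*(d + 4)*(d + 3)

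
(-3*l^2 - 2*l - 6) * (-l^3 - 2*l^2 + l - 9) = 3*l^5 + 8*l^4 + 7*l^3 + 37*l^2 + 12*l + 54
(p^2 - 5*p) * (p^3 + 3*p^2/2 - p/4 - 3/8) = p^5 - 7*p^4/2 - 31*p^3/4 + 7*p^2/8 + 15*p/8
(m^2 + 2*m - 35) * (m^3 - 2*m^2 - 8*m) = m^5 - 47*m^3 + 54*m^2 + 280*m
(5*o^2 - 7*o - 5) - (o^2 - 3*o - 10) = 4*o^2 - 4*o + 5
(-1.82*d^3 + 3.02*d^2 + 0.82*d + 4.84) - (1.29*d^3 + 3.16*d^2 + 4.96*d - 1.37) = -3.11*d^3 - 0.14*d^2 - 4.14*d + 6.21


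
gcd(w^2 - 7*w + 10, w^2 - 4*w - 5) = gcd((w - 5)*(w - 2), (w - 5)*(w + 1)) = w - 5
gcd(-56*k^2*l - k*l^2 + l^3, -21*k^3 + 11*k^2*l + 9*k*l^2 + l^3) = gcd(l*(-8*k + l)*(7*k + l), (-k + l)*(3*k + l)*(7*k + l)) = 7*k + l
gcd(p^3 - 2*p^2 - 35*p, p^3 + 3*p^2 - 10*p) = p^2 + 5*p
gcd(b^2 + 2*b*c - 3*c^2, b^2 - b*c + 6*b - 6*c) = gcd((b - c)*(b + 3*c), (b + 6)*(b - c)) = b - c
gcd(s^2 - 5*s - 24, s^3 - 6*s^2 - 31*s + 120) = s - 8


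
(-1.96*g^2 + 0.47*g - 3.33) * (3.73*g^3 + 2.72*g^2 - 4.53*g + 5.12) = -7.3108*g^5 - 3.5781*g^4 - 2.2637*g^3 - 21.2219*g^2 + 17.4913*g - 17.0496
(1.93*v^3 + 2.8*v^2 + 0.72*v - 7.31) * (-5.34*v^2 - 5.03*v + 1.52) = -10.3062*v^5 - 24.6599*v^4 - 14.9952*v^3 + 39.6698*v^2 + 37.8637*v - 11.1112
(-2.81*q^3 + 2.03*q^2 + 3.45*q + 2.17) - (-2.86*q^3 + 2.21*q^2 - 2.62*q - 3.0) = 0.0499999999999998*q^3 - 0.18*q^2 + 6.07*q + 5.17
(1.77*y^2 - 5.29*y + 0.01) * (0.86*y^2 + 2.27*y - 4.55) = 1.5222*y^4 - 0.5315*y^3 - 20.0532*y^2 + 24.0922*y - 0.0455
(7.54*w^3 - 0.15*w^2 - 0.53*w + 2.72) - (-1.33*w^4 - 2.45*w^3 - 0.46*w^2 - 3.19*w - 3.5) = 1.33*w^4 + 9.99*w^3 + 0.31*w^2 + 2.66*w + 6.22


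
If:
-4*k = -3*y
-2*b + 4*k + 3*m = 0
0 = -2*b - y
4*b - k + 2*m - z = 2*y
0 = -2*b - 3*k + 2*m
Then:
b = 0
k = 0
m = 0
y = 0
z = 0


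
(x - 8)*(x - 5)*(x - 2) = x^3 - 15*x^2 + 66*x - 80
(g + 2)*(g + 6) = g^2 + 8*g + 12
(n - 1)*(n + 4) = n^2 + 3*n - 4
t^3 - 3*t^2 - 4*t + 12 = (t - 3)*(t - 2)*(t + 2)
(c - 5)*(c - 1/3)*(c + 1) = c^3 - 13*c^2/3 - 11*c/3 + 5/3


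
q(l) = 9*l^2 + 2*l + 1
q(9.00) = 748.00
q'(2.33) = 43.94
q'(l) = 18*l + 2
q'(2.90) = 54.20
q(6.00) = 337.00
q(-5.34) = 246.96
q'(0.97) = 19.46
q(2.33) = 54.52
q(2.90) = 82.49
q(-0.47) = 2.05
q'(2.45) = 46.10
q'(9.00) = 164.00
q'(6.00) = 110.00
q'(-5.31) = -93.58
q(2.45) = 59.92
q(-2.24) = 41.68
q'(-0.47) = -6.46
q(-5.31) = 244.14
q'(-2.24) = -38.32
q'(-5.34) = -94.12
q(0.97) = 11.41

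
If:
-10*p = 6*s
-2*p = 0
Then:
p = 0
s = 0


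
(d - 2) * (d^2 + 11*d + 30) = d^3 + 9*d^2 + 8*d - 60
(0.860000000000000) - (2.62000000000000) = -1.76000000000000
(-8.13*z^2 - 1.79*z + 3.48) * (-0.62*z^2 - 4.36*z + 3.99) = 5.0406*z^4 + 36.5566*z^3 - 26.7919*z^2 - 22.3149*z + 13.8852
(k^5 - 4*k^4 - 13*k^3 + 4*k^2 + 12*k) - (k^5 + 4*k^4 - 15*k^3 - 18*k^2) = -8*k^4 + 2*k^3 + 22*k^2 + 12*k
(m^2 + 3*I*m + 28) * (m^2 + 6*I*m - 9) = m^4 + 9*I*m^3 + m^2 + 141*I*m - 252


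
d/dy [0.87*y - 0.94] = 0.870000000000000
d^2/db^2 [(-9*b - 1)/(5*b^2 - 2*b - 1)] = 2*(4*(5*b - 1)^2*(9*b + 1) + (135*b - 13)*(-5*b^2 + 2*b + 1))/(-5*b^2 + 2*b + 1)^3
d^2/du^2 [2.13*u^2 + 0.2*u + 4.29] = 4.26000000000000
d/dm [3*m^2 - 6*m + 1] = 6*m - 6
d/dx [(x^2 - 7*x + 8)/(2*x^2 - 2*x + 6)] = (6*x^2 - 10*x - 13)/(2*(x^4 - 2*x^3 + 7*x^2 - 6*x + 9))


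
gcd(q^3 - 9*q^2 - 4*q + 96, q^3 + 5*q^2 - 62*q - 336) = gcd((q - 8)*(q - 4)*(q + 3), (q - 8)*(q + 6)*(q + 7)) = q - 8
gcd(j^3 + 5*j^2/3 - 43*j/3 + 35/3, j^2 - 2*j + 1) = j - 1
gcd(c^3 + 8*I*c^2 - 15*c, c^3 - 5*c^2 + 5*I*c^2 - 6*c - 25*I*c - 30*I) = c + 5*I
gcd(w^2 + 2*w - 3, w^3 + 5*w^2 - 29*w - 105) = w + 3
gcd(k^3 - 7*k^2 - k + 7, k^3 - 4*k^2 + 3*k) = k - 1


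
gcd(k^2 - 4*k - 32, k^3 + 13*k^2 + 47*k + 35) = 1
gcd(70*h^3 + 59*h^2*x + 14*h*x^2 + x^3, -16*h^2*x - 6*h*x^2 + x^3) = 2*h + x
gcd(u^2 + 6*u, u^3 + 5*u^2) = u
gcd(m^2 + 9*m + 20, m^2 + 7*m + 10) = m + 5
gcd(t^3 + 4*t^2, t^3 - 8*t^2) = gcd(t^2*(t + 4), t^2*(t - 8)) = t^2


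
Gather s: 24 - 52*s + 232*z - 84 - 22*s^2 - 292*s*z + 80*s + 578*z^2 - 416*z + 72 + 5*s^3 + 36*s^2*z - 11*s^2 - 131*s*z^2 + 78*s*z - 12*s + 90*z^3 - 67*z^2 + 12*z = 5*s^3 + s^2*(36*z - 33) + s*(-131*z^2 - 214*z + 16) + 90*z^3 + 511*z^2 - 172*z + 12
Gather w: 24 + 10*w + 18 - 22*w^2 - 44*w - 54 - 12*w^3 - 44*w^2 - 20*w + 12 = -12*w^3 - 66*w^2 - 54*w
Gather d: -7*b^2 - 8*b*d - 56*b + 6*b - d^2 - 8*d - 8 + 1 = -7*b^2 - 50*b - d^2 + d*(-8*b - 8) - 7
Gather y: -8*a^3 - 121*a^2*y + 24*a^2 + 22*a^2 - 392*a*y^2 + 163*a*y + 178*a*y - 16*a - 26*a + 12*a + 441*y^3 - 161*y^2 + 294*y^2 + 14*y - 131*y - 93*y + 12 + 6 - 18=-8*a^3 + 46*a^2 - 30*a + 441*y^3 + y^2*(133 - 392*a) + y*(-121*a^2 + 341*a - 210)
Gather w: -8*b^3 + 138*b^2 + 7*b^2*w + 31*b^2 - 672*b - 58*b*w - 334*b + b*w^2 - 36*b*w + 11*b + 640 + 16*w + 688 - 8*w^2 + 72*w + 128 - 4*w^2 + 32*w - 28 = -8*b^3 + 169*b^2 - 995*b + w^2*(b - 12) + w*(7*b^2 - 94*b + 120) + 1428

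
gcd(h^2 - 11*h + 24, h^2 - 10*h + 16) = h - 8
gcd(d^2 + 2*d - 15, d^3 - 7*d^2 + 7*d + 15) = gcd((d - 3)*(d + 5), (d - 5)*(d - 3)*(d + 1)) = d - 3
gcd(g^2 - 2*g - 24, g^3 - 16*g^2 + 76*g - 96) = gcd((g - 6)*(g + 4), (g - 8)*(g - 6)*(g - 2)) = g - 6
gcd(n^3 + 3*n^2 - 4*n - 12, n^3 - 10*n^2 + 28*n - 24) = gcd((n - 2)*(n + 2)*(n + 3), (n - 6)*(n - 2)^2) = n - 2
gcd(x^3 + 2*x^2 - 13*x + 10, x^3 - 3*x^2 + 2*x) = x^2 - 3*x + 2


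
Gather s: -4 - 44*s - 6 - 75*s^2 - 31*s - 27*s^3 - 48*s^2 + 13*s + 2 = -27*s^3 - 123*s^2 - 62*s - 8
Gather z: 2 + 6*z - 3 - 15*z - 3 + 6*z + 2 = -3*z - 2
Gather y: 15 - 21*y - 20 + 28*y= 7*y - 5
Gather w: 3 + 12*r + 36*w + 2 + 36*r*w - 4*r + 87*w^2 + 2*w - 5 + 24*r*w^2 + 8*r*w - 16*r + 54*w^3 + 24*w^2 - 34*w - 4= -8*r + 54*w^3 + w^2*(24*r + 111) + w*(44*r + 4) - 4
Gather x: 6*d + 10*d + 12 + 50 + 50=16*d + 112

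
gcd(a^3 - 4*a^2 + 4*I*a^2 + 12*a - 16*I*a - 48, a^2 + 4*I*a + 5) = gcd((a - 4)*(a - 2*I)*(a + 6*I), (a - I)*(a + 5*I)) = 1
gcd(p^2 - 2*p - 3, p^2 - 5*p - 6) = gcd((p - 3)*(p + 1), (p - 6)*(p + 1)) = p + 1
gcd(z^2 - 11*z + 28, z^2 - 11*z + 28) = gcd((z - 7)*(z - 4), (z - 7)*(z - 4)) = z^2 - 11*z + 28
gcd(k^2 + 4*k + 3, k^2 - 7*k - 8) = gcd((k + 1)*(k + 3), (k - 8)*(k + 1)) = k + 1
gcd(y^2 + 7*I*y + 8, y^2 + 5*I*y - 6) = 1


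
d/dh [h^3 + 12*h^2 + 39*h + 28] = 3*h^2 + 24*h + 39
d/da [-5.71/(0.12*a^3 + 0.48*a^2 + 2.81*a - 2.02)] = (2.0556*a^2 + 5.4816*a + 16.0451)/(0.12*a^3 + 0.48*a^2 + 2.81*a - 2.02)^2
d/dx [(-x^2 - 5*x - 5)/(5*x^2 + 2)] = (25*x^2 + 46*x - 10)/(25*x^4 + 20*x^2 + 4)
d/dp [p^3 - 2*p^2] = p*(3*p - 4)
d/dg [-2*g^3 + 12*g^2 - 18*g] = -6*g^2 + 24*g - 18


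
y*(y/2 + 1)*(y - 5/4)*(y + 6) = y^4/2 + 27*y^3/8 + y^2 - 15*y/2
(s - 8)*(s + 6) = s^2 - 2*s - 48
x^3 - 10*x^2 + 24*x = x*(x - 6)*(x - 4)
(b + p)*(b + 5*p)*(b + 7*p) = b^3 + 13*b^2*p + 47*b*p^2 + 35*p^3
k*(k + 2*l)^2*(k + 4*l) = k^4 + 8*k^3*l + 20*k^2*l^2 + 16*k*l^3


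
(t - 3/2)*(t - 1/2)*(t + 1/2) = t^3 - 3*t^2/2 - t/4 + 3/8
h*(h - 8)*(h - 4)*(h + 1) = h^4 - 11*h^3 + 20*h^2 + 32*h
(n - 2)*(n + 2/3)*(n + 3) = n^3 + 5*n^2/3 - 16*n/3 - 4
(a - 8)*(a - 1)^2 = a^3 - 10*a^2 + 17*a - 8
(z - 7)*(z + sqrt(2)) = z^2 - 7*z + sqrt(2)*z - 7*sqrt(2)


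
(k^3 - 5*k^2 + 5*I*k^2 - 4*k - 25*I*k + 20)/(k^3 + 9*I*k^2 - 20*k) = (k^2 + k*(-5 + I) - 5*I)/(k*(k + 5*I))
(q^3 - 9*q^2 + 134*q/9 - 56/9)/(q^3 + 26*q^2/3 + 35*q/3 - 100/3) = (3*q^2 - 23*q + 14)/(3*(q^2 + 10*q + 25))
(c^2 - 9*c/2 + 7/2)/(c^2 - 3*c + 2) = (c - 7/2)/(c - 2)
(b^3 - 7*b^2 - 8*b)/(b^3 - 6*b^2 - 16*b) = (b + 1)/(b + 2)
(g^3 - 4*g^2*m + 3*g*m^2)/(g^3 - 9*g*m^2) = (g - m)/(g + 3*m)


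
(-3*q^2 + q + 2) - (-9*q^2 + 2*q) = 6*q^2 - q + 2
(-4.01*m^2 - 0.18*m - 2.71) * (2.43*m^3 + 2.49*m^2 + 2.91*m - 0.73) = -9.7443*m^5 - 10.4223*m^4 - 18.7026*m^3 - 4.3444*m^2 - 7.7547*m + 1.9783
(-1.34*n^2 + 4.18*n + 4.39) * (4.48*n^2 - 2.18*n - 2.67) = -6.0032*n^4 + 21.6476*n^3 + 14.1326*n^2 - 20.7308*n - 11.7213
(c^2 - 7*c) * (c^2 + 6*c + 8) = c^4 - c^3 - 34*c^2 - 56*c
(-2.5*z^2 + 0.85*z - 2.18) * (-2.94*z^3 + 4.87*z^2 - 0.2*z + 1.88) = 7.35*z^5 - 14.674*z^4 + 11.0487*z^3 - 15.4866*z^2 + 2.034*z - 4.0984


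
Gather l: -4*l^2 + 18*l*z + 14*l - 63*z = -4*l^2 + l*(18*z + 14) - 63*z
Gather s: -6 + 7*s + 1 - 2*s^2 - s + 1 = -2*s^2 + 6*s - 4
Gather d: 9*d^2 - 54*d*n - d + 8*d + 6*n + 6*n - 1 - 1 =9*d^2 + d*(7 - 54*n) + 12*n - 2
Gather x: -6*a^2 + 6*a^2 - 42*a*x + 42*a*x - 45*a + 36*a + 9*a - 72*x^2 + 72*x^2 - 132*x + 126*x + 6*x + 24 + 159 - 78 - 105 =0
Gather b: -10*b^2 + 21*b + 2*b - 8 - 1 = -10*b^2 + 23*b - 9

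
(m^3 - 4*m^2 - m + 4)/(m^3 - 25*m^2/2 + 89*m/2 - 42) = 2*(m^2 - 1)/(2*m^2 - 17*m + 21)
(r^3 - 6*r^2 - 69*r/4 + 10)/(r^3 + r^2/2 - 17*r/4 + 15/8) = 2*(r - 8)/(2*r - 3)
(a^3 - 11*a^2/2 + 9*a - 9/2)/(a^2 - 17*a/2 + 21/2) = (a^2 - 4*a + 3)/(a - 7)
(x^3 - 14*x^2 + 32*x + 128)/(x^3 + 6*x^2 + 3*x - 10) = (x^2 - 16*x + 64)/(x^2 + 4*x - 5)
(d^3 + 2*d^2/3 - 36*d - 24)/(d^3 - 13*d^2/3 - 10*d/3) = (d^2 - 36)/(d*(d - 5))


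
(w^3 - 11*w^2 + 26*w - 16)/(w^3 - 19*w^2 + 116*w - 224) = (w^2 - 3*w + 2)/(w^2 - 11*w + 28)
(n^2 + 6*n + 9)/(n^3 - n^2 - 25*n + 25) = (n^2 + 6*n + 9)/(n^3 - n^2 - 25*n + 25)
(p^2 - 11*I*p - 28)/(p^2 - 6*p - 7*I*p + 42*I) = (p - 4*I)/(p - 6)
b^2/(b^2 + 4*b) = b/(b + 4)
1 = 1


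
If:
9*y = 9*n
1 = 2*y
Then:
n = 1/2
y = 1/2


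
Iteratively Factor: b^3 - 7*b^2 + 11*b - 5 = (b - 1)*(b^2 - 6*b + 5) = (b - 5)*(b - 1)*(b - 1)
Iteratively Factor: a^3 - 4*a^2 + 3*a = (a - 1)*(a^2 - 3*a) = (a - 3)*(a - 1)*(a)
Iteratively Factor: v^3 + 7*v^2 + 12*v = (v + 4)*(v^2 + 3*v) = (v + 3)*(v + 4)*(v)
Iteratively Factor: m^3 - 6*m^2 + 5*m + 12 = (m - 4)*(m^2 - 2*m - 3) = (m - 4)*(m + 1)*(m - 3)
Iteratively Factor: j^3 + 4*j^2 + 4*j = (j + 2)*(j^2 + 2*j) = (j + 2)^2*(j)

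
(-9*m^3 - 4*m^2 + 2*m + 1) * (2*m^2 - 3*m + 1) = -18*m^5 + 19*m^4 + 7*m^3 - 8*m^2 - m + 1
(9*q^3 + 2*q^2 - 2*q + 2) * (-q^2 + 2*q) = -9*q^5 + 16*q^4 + 6*q^3 - 6*q^2 + 4*q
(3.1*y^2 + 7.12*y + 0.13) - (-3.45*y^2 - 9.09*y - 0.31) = 6.55*y^2 + 16.21*y + 0.44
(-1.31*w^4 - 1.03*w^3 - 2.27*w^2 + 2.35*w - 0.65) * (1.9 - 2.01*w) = 2.6331*w^5 - 0.4187*w^4 + 2.6057*w^3 - 9.0365*w^2 + 5.7715*w - 1.235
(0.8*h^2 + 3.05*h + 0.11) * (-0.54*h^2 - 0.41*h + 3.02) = -0.432*h^4 - 1.975*h^3 + 1.1061*h^2 + 9.1659*h + 0.3322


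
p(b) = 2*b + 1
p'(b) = 2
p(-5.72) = -10.44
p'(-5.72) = 2.00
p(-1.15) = -1.30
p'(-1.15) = 2.00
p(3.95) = 8.90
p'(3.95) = 2.00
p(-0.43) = 0.14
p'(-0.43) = 2.00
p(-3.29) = -5.58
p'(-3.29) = 2.00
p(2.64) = 6.28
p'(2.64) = 2.00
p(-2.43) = -3.86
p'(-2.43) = 2.00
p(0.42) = 1.84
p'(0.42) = 2.00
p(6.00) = 13.00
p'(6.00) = 2.00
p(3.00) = 7.00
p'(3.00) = 2.00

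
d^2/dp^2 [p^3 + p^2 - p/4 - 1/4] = 6*p + 2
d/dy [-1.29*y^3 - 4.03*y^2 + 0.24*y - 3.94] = -3.87*y^2 - 8.06*y + 0.24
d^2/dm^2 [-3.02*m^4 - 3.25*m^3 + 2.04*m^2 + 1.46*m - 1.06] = -36.24*m^2 - 19.5*m + 4.08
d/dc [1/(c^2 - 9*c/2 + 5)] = 2*(9 - 4*c)/(2*c^2 - 9*c + 10)^2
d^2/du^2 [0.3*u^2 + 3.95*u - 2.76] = 0.600000000000000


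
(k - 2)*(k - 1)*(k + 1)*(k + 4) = k^4 + 2*k^3 - 9*k^2 - 2*k + 8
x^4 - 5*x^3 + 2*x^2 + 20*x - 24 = (x - 3)*(x - 2)^2*(x + 2)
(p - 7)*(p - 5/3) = p^2 - 26*p/3 + 35/3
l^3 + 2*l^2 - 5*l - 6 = (l - 2)*(l + 1)*(l + 3)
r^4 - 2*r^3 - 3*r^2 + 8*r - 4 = (r - 2)*(r - 1)^2*(r + 2)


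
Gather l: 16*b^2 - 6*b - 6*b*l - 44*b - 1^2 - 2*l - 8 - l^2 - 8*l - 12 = 16*b^2 - 50*b - l^2 + l*(-6*b - 10) - 21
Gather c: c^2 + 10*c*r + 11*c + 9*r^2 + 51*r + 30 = c^2 + c*(10*r + 11) + 9*r^2 + 51*r + 30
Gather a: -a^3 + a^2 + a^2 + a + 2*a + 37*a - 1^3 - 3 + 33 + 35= -a^3 + 2*a^2 + 40*a + 64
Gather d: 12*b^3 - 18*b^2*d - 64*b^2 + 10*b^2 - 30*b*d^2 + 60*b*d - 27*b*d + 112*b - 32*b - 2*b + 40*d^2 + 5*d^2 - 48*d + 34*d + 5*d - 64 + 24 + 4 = 12*b^3 - 54*b^2 + 78*b + d^2*(45 - 30*b) + d*(-18*b^2 + 33*b - 9) - 36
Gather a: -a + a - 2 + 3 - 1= 0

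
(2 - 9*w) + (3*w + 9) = 11 - 6*w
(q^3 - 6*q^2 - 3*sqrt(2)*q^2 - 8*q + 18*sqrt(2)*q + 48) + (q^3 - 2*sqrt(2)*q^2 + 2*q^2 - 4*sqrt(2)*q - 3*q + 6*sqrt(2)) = 2*q^3 - 5*sqrt(2)*q^2 - 4*q^2 - 11*q + 14*sqrt(2)*q + 6*sqrt(2) + 48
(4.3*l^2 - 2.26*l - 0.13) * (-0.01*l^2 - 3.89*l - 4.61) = -0.043*l^4 - 16.7044*l^3 - 11.0303*l^2 + 10.9243*l + 0.5993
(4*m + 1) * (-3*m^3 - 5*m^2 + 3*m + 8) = -12*m^4 - 23*m^3 + 7*m^2 + 35*m + 8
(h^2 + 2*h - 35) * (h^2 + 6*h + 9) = h^4 + 8*h^3 - 14*h^2 - 192*h - 315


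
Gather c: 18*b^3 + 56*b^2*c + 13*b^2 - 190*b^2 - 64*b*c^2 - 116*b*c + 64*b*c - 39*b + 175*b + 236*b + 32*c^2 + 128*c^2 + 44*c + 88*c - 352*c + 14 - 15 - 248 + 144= 18*b^3 - 177*b^2 + 372*b + c^2*(160 - 64*b) + c*(56*b^2 - 52*b - 220) - 105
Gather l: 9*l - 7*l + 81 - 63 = 2*l + 18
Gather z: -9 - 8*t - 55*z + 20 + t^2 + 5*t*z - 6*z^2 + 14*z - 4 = t^2 - 8*t - 6*z^2 + z*(5*t - 41) + 7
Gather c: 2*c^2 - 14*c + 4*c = 2*c^2 - 10*c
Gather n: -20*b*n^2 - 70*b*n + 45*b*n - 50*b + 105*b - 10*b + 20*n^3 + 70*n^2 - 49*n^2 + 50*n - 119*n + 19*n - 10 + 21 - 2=45*b + 20*n^3 + n^2*(21 - 20*b) + n*(-25*b - 50) + 9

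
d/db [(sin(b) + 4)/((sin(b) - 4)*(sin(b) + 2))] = -(sin(b) + 8)*sin(b)*cos(b)/((sin(b) - 4)^2*(sin(b) + 2)^2)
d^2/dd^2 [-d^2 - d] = -2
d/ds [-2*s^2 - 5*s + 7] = -4*s - 5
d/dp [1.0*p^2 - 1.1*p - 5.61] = 2.0*p - 1.1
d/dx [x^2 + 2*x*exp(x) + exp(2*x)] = 2*x*exp(x) + 2*x + 2*exp(2*x) + 2*exp(x)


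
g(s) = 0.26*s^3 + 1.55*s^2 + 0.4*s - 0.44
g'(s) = 0.78*s^2 + 3.1*s + 0.4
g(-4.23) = 5.92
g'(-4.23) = 1.24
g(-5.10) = 3.35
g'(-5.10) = 4.88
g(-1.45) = 1.45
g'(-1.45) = -2.46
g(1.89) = 7.61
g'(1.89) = 9.05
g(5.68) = 99.48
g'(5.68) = 43.17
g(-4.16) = 6.00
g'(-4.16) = 1.00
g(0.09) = -0.39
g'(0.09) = 0.69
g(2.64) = 16.20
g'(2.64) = 14.02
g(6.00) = 113.92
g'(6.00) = 47.08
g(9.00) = 318.25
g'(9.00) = 91.48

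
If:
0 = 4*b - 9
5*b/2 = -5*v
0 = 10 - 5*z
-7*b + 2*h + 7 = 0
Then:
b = 9/4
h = 35/8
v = -9/8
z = 2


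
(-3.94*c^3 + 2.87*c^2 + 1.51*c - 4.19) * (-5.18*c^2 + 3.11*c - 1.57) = 20.4092*c^5 - 27.12*c^4 + 7.2897*c^3 + 21.8944*c^2 - 15.4016*c + 6.5783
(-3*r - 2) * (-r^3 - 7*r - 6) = 3*r^4 + 2*r^3 + 21*r^2 + 32*r + 12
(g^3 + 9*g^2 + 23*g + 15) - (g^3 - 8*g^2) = 17*g^2 + 23*g + 15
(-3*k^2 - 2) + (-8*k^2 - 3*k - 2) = -11*k^2 - 3*k - 4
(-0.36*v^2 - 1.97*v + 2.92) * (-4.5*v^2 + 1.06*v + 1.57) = 1.62*v^4 + 8.4834*v^3 - 15.7934*v^2 + 0.00229999999999997*v + 4.5844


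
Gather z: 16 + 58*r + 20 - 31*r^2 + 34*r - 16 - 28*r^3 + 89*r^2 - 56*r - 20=-28*r^3 + 58*r^2 + 36*r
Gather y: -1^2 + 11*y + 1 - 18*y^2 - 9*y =-18*y^2 + 2*y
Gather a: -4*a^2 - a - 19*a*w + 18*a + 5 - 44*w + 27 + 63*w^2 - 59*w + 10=-4*a^2 + a*(17 - 19*w) + 63*w^2 - 103*w + 42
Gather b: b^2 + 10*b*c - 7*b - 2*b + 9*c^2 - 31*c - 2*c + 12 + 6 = b^2 + b*(10*c - 9) + 9*c^2 - 33*c + 18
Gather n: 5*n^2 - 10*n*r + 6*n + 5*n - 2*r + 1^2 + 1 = 5*n^2 + n*(11 - 10*r) - 2*r + 2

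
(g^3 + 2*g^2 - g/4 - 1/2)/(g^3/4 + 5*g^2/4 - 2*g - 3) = (4*g^3 + 8*g^2 - g - 2)/(g^3 + 5*g^2 - 8*g - 12)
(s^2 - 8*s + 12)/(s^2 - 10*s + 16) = (s - 6)/(s - 8)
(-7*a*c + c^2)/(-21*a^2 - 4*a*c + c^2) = c/(3*a + c)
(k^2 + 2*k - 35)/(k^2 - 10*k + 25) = (k + 7)/(k - 5)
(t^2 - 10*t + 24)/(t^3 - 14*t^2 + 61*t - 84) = (t - 6)/(t^2 - 10*t + 21)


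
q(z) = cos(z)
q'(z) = -sin(z)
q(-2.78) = -0.94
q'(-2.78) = 0.35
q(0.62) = 0.81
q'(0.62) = -0.58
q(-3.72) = -0.84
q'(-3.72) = -0.55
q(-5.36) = 0.60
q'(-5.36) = -0.80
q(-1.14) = 0.42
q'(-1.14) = 0.91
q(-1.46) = 0.11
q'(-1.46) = 0.99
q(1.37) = 0.20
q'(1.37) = -0.98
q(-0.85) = 0.66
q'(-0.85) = 0.75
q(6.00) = 0.96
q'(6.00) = 0.28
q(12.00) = 0.84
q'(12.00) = 0.54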